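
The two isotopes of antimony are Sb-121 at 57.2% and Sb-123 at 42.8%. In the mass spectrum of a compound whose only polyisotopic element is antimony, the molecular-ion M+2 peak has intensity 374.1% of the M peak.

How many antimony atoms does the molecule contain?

With n Sb atoms, P(M+2)/P(M) = C(n,1)·p^(n−1)q / p^n = n·q/p = n · 0.428/0.572.
n = 3.741 × 0.572/0.428 = 5.00 ≈ 5

5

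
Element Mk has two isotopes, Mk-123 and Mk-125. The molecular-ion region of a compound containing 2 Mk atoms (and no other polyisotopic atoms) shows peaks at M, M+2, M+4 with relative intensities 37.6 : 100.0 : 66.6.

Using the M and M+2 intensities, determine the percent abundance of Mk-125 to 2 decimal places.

57.08%

If p is the fraction of Mk that is Mk-123, then I(M+2)/I(M) = [C(2,1)·p^1·(1−p)] / p^2 = 2·(1−p)/p = 100.0/37.6 = 2.6596
(1−p)/p = 2.6596/2 = 1.3298  ⇒  p = 1/(1 + 1.3298) = 0.4292
Mk-123: 42.92%, Mk-125: 57.08%.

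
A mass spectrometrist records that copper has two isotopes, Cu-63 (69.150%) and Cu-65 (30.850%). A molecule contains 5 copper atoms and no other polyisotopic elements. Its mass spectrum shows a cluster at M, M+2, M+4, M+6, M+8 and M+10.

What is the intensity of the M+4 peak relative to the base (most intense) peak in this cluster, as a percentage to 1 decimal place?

89.2%

Binomial terms of (0.69150 + 0.30850)^5: M 0.1581, M+2 0.3527, M+4 0.3147, M+6 0.1404, M+8 0.0313, M+10 0.0028 → M+2 is the base peak.
P(M+2) = C(5,1) × 0.69150^4 × 0.30850^1 = 5 × 0.2286487 × 0.3085 = 0.352691 (base)
P(M+4) = C(5,2) × 0.69150^3 × 0.30850^2 = 10 × 0.33065611 × 0.09517225 = 0.314693
Relative intensity = 0.314693 / 0.352691 × 100 = 89.2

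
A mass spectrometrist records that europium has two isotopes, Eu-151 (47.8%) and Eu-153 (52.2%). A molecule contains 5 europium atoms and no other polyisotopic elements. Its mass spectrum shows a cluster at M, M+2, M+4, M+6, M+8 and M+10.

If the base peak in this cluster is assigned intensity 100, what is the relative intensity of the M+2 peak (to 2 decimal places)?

41.93

Term probabilities: M 0.0250, M+2 0.1363, M+4 0.2976, M+6 0.3250, M+8 0.1775, M+10 0.0388. Base peak = M+6.
P(M+6) = C(5,3) × 0.478^2 × 0.522^3 = 10 × 0.228484 × 0.14223665 = 0.324988 (base)
P(M+2) = C(5,1) × 0.478^4 × 0.522^1 = 5 × 0.05220494 × 0.5220 = 0.136255
Relative intensity = 0.136255 / 0.324988 × 100 = 41.93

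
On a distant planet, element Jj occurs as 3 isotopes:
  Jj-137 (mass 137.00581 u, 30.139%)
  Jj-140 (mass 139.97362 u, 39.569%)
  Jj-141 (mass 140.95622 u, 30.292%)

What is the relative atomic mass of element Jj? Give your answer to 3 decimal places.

139.377 u

Average mass = Σ (abundance × isotope mass) = 0.30139 × 137.00581 + 0.39569 × 139.97362 + 0.30292 × 140.95622
= 41.292181 + 55.386162 + 42.698458 = 139.376801 u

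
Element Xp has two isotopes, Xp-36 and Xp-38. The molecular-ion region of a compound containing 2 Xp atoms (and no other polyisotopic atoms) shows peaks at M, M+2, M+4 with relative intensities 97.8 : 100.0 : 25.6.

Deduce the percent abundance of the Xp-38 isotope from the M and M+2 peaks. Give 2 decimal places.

Let p = fractional abundance of Xp-36. I(M+2)/I(M) = [C(2,1)·p^1·(1−p)] / p^2 = 2·(1−p)/p = 100.0/97.8 = 1.0225
(1−p)/p = 1.0225/2 = 0.5112  ⇒  p = 1/(1 + 0.5112) = 0.6617
Xp-36: 66.17%, Xp-38: 33.83%.

33.83%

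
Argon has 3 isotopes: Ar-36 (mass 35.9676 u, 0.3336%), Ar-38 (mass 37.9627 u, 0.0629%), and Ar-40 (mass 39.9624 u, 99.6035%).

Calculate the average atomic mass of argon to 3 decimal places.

Ar = Σ fᵢ·mᵢ = 0.003336 × 35.9676 + 0.000629 × 37.9627 + 0.996035 × 39.9624
= 0.11999 + 0.02388 + 39.80395 = 39.94782 u

39.948 u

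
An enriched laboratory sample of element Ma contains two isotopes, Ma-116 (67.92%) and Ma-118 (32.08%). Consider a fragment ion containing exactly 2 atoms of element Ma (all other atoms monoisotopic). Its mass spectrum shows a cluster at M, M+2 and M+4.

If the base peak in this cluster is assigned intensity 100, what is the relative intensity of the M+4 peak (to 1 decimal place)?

22.3

Binomial terms of (0.6792 + 0.3208)^2: M 0.4613, M+2 0.4358, M+4 0.1029 → M is the base peak.
P(M) = C(2,0) × 0.6792^2 × 0.3208^0 = 1 × 0.46131264 × 1.0000 = 0.461313 (base)
P(M+4) = C(2,2) × 0.6792^0 × 0.3208^2 = 1 × 1.0000 × 0.10291264 = 0.102913
Relative intensity = 0.102913 / 0.461313 × 100 = 22.3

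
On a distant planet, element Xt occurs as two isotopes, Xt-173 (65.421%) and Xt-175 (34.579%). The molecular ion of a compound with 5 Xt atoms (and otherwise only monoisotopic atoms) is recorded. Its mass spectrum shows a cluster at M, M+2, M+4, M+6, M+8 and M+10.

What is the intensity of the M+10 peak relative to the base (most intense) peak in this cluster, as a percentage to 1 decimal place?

Binomial terms of (0.65421 + 0.34579)^5: M 0.1198, M+2 0.3167, M+4 0.3348, M+6 0.1770, M+8 0.0468, M+10 0.0049 → M+4 is the base peak.
P(M+4) = C(5,2) × 0.65421^3 × 0.34579^2 = 10 × 0.27999581 × 0.11957072 = 0.334793 (base)
P(M+10) = C(5,5) × 0.65421^0 × 0.34579^5 = 1 × 1.0000 × 0.00494381 = 0.004944
Relative intensity = 0.004944 / 0.334793 × 100 = 1.5

1.5%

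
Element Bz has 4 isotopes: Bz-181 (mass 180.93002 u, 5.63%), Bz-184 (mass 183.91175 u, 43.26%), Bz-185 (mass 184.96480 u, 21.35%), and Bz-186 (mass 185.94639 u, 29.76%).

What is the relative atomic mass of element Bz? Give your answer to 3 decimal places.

184.574 u

Average mass = Σ (abundance × isotope mass) = 0.0563 × 180.93002 + 0.4326 × 183.91175 + 0.2135 × 184.96480 + 0.2976 × 185.94639
= 10.186360 + 79.560223 + 39.489985 + 55.337646 = 184.574214 u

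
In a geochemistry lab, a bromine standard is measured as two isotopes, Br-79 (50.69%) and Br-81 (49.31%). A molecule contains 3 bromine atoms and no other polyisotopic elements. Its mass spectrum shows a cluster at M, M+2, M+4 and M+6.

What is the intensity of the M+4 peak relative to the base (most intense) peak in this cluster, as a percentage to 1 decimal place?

Term probabilities: M 0.1302, M+2 0.3801, M+4 0.3698, M+6 0.1199. Base peak = M+2.
P(M+2) = C(3,1) × 0.5069^2 × 0.4931^1 = 3 × 0.25694761 × 0.4931 = 0.380103 (base)
P(M+4) = C(3,2) × 0.5069^1 × 0.4931^2 = 3 × 0.5069 × 0.24314761 = 0.369755
Relative intensity = 0.369755 / 0.380103 × 100 = 97.3

97.3%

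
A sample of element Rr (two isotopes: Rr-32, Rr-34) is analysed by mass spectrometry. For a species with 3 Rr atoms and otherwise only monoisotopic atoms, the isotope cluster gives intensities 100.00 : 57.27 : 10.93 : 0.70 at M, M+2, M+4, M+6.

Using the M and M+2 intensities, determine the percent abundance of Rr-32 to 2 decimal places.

83.97%

Write p for the Rr-32 fraction. I(M+2)/I(M) = [C(3,1)·p^2·(1−p)] / p^3 = 3·(1−p)/p = 57.27/100.00 = 0.5727
(1−p)/p = 0.5727/3 = 0.1909  ⇒  p = 1/(1 + 0.1909) = 0.8397
Rr-32: 83.97%, Rr-34: 16.03%.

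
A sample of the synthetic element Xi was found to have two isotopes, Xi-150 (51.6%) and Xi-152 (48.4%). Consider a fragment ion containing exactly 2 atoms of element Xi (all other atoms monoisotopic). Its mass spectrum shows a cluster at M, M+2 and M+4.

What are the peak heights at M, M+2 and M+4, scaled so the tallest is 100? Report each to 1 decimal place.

53.3 : 100.0 : 46.9

Expanding (0.516 + 0.484)^2:
P(M) = 0.516^2 = 0.266256
P(M+2) = 2 × 0.516^1 × 0.484^1 = 0.499488
P(M+4) = 0.484^2 = 0.234256
The M+2 peak is largest (0.499488); scaling to 100 gives 53.3 : 100.0 : 46.9.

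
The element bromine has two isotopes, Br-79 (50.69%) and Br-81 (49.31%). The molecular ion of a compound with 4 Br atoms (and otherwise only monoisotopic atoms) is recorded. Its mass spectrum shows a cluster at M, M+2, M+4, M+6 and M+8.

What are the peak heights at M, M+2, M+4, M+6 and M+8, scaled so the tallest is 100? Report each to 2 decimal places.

17.61 : 68.53 : 100.00 : 64.85 : 15.77

Expanding (0.5069 + 0.4931)^4:
P(M) = 0.5069^4 = 0.066022
P(M+2) = 4 × 0.5069^3 × 0.4931^1 = 0.256899
P(M+4) = 6 × 0.5069^2 × 0.4931^2 = 0.374857
P(M+6) = 4 × 0.5069^1 × 0.4931^3 = 0.243101
P(M+8) = 0.4931^4 = 0.059121
The M+4 peak is largest (0.374857); scaling to 100 gives 17.61 : 68.53 : 100.00 : 64.85 : 15.77.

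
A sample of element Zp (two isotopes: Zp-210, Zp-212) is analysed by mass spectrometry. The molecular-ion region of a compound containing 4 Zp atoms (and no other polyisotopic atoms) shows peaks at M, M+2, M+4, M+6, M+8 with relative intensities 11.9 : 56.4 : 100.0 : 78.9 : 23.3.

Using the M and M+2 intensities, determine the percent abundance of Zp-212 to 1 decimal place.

Let p = fractional abundance of Zp-210. I(M+2)/I(M) = [C(4,1)·p^3·(1−p)] / p^4 = 4·(1−p)/p = 56.4/11.9 = 4.7395
(1−p)/p = 4.7395/4 = 1.1849  ⇒  p = 1/(1 + 1.1849) = 0.4577
Zp-210: 45.8%, Zp-212: 54.2%.

54.2%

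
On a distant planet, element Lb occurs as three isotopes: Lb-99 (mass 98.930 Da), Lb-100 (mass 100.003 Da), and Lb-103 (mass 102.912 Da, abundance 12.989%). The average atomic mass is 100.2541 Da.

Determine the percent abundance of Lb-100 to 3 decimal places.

75.198%

The remaining 87.011% is split between Lb-99 (fraction x) and Lb-100 (fraction 0.87011 − x).
Substituting: 98.930x + 100.003(0.87011 − x) = 86.88686032
(98.930 − 100.003)x = -0.12675001  ⇒  x = 0.11813, y = 0.75198
Lb-99: 11.813%, Lb-100: 75.198%.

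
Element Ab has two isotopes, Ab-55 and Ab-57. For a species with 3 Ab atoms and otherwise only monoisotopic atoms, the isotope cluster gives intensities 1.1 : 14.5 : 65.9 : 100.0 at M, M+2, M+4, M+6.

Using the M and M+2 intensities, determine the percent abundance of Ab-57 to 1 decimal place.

81.5%

Let p = fractional abundance of Ab-55. I(M+2)/I(M) = [C(3,1)·p^2·(1−p)] / p^3 = 3·(1−p)/p = 14.5/1.1 = 13.1818
(1−p)/p = 13.1818/3 = 4.3939  ⇒  p = 1/(1 + 4.3939) = 0.1854
Ab-55: 18.5%, Ab-57: 81.5%.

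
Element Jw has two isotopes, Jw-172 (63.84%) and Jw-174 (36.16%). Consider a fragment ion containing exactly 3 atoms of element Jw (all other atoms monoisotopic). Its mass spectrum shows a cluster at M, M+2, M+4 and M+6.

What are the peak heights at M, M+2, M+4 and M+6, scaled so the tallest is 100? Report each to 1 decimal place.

The 3 Jw atoms are independent, so intensities follow the terms of (0.6384 + 0.3616)^3.
P(M) = 0.6384^3 = 0.260183
P(M+2) = 3 × 0.6384^2 × 0.3616^1 = 0.442115
P(M+4) = 3 × 0.6384^1 × 0.3616^2 = 0.250421
P(M+6) = 0.3616^3 = 0.047281
The M+2 peak is largest (0.442115); scaling to 100 gives 58.8 : 100.0 : 56.6 : 10.7.

58.8 : 100.0 : 56.6 : 10.7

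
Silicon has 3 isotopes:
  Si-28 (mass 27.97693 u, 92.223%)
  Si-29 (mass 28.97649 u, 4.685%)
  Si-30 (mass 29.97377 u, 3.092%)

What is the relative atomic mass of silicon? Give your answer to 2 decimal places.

28.09 u

Average mass = Σ (abundance × isotope mass) = 0.92223 × 27.97693 + 0.04685 × 28.97649 + 0.03092 × 29.97377
= 25.801164 + 1.357549 + 0.926789 = 28.085502 u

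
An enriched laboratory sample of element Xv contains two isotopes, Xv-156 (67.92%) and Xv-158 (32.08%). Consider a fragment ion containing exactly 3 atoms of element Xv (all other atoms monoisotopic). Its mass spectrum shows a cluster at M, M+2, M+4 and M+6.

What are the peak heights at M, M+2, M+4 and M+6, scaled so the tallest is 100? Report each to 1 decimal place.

The 3 Xv atoms are independent, so intensities follow the terms of (0.6792 + 0.3208)^3.
P(M) = 0.6792^3 = 0.313324
P(M+2) = 3 × 0.6792^2 × 0.3208^1 = 0.443967
P(M+4) = 3 × 0.6792^1 × 0.3208^2 = 0.209695
P(M+6) = 0.3208^3 = 0.033014
The M+2 peak is largest (0.443967); scaling to 100 gives 70.6 : 100.0 : 47.2 : 7.4.

70.6 : 100.0 : 47.2 : 7.4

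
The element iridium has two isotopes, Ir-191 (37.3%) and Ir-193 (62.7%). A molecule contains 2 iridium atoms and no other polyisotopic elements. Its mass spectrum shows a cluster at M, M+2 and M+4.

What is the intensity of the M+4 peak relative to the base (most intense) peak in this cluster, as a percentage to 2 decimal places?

84.05%

(0.373 + 0.627)^2 gives M 0.1391, M+2 0.4677, M+4 0.3931; the largest is M+2.
P(M+2) = C(2,1) × 0.373^1 × 0.627^1 = 2 × 0.3730 × 0.6270 = 0.467742 (base)
P(M+4) = C(2,2) × 0.373^0 × 0.627^2 = 1 × 1.0000 × 0.393129 = 0.393129
Relative intensity = 0.393129 / 0.467742 × 100 = 84.05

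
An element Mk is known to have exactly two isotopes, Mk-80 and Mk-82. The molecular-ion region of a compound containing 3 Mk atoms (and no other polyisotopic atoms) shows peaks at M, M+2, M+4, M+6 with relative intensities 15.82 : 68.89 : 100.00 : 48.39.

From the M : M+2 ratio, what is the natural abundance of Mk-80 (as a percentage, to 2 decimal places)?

Let p = fractional abundance of Mk-80. I(M+2)/I(M) = [C(3,1)·p^2·(1−p)] / p^3 = 3·(1−p)/p = 68.89/15.82 = 4.3546
(1−p)/p = 4.3546/3 = 1.4515  ⇒  p = 1/(1 + 1.4515) = 0.4079
Mk-80: 40.79%, Mk-82: 59.21%.

40.79%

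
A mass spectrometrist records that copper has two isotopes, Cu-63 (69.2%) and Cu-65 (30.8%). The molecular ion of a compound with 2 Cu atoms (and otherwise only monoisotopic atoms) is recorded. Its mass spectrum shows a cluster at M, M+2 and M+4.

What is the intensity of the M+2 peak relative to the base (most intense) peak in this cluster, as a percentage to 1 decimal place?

(0.692 + 0.308)^2 gives M 0.4789, M+2 0.4263, M+4 0.0949; the largest is M.
P(M) = C(2,0) × 0.692^2 × 0.308^0 = 1 × 0.478864 × 1.0000 = 0.478864 (base)
P(M+2) = C(2,1) × 0.692^1 × 0.308^1 = 2 × 0.6920 × 0.3080 = 0.426272
Relative intensity = 0.426272 / 0.478864 × 100 = 89.0

89.0%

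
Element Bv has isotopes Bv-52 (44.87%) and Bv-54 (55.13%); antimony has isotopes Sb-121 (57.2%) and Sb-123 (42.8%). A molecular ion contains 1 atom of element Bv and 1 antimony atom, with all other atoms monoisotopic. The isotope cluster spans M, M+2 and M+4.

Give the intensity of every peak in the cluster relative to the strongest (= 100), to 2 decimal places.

Element Bv pattern (n=1): 0.4487 : 0.5513
Antimony pattern (n=1): 0.5720 : 0.4280
Convolve the two distributions (both contribute in 2-u steps):
  M: 0.4487×0.5720 = 0.256656
  M+2: 0.4487×0.4280 + 0.5513×0.5720 = 0.507387
  M+4: 0.5513×0.4280 = 0.235956
Scale to base peak (0.507387) = 100: 50.58 : 100.00 : 46.50

50.58 : 100.00 : 46.50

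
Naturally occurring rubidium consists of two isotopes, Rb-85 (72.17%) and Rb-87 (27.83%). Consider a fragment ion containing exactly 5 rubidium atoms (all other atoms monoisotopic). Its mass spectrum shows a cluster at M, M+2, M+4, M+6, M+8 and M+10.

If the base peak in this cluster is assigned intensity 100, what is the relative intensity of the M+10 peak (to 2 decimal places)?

0.44

Term probabilities: M 0.1958, M+2 0.3775, M+4 0.2911, M+6 0.1123, M+8 0.0216, M+10 0.0017. Base peak = M+2.
P(M+2) = C(5,1) × 0.7217^4 × 0.2783^1 = 5 × 0.27128565 × 0.2783 = 0.377494 (base)
P(M+10) = C(5,5) × 0.7217^0 × 0.2783^5 = 1 × 1.0000 × 0.00166942 = 0.001669
Relative intensity = 0.001669 / 0.377494 × 100 = 0.44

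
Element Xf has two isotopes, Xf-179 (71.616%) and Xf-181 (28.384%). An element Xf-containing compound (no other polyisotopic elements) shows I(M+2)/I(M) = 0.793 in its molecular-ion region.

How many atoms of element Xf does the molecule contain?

2

The M+2/M ratio from n Xf atoms is n · q/p = n · 0.28384/0.71616.
n = 0.793 × 0.71616/0.28384 = 2.00 ≈ 2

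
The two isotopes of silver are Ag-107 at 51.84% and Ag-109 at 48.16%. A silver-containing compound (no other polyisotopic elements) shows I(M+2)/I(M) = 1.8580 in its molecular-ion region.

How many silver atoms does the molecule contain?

For n independent Ag atoms, I(M+2)/I(M) = n · (abundance Ag-109) / (abundance Ag-107) = n · 0.4816/0.5184.
n = 1.8580 × 0.5184/0.4816 = 2.00 ≈ 2

2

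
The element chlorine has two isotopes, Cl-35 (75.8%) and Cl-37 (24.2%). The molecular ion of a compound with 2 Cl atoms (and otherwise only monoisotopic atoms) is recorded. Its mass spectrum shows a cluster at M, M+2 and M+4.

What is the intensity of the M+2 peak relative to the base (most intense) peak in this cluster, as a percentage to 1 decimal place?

Binomial terms of (0.758 + 0.242)^2: M 0.5746, M+2 0.3669, M+4 0.0586 → M is the base peak.
P(M) = C(2,0) × 0.758^2 × 0.242^0 = 1 × 0.574564 × 1.0000 = 0.574564 (base)
P(M+2) = C(2,1) × 0.758^1 × 0.242^1 = 2 × 0.7580 × 0.2420 = 0.366872
Relative intensity = 0.366872 / 0.574564 × 100 = 63.9

63.9%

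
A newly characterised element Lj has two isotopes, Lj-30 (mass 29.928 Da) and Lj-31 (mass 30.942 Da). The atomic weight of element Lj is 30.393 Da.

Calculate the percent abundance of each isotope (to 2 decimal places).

Lj-30: 54.14%, Lj-31: 45.86%

With x = fraction of Lj-30 (so Lj-31 is 1 − x):
29.928·x + 30.942·(1 − x) = 30.393
(29.928 − 30.942)·x = 30.393 − 30.942
x = -0.549 / -1.014 = 0.54142 → 54.14% Lj-30, 45.86% Lj-31.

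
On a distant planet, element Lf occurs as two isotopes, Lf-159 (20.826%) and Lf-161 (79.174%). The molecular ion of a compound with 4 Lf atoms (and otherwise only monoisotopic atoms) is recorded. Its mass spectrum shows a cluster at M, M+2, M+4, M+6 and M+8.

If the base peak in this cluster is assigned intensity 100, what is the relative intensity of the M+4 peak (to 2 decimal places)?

39.46

Binomial terms of (0.20826 + 0.79174)^4: M 0.0019, M+2 0.0286, M+4 0.1631, M+6 0.4134, M+8 0.3929 → M+6 is the base peak.
P(M+6) = C(4,3) × 0.20826^1 × 0.79174^3 = 4 × 0.20826 × 0.49630398 = 0.413441 (base)
P(M+4) = C(4,2) × 0.20826^2 × 0.79174^2 = 6 × 0.04337223 × 0.62685223 = 0.163128
Relative intensity = 0.163128 / 0.413441 × 100 = 39.46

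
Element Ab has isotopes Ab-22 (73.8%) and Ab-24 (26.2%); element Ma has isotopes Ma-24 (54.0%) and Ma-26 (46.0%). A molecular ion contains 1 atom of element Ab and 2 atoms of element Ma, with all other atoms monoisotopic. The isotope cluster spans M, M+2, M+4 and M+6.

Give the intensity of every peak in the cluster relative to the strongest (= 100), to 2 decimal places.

48.57 : 100.00 : 64.63 : 12.51

Element Ab pattern (n=1): 0.7380 : 0.2620
Element Ma pattern (n=2): 0.2916 : 0.4968 : 0.2116
Convolve the two distributions (both contribute in 2-u steps):
  M: 0.7380×0.2916 = 0.215201
  M+2: 0.7380×0.4968 + 0.2620×0.2916 = 0.443038
  M+4: 0.7380×0.2116 + 0.2620×0.4968 = 0.286322
  M+6: 0.2620×0.2116 = 0.055439
Scale to base peak (0.443038) = 100: 48.57 : 100.00 : 64.63 : 12.51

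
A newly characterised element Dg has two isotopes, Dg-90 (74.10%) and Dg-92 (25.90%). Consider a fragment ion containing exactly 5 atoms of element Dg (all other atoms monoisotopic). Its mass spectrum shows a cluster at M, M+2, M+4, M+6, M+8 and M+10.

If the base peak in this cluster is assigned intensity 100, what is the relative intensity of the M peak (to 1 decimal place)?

Term probabilities: M 0.2234, M+2 0.3904, M+4 0.2729, M+6 0.0954, M+8 0.0167, M+10 0.0012. Base peak = M+2.
P(M+2) = C(5,1) × 0.7410^4 × 0.2590^1 = 5 × 0.30148994 × 0.2590 = 0.390429 (base)
P(M) = C(5,0) × 0.7410^5 × 0.2590^0 = 1 × 0.22340405 × 1.0000 = 0.223404
Relative intensity = 0.223404 / 0.390429 × 100 = 57.2

57.2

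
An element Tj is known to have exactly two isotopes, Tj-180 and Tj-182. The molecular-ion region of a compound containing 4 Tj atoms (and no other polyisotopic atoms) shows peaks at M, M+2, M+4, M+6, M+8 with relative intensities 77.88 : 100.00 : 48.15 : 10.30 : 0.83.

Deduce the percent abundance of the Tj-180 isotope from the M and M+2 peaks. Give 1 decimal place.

If p is the fraction of Tj that is Tj-180, then I(M+2)/I(M) = [C(4,1)·p^3·(1−p)] / p^4 = 4·(1−p)/p = 100.00/77.88 = 1.2840
(1−p)/p = 1.2840/4 = 0.3210  ⇒  p = 1/(1 + 0.3210) = 0.7570
Tj-180: 75.7%, Tj-182: 24.3%.

75.7%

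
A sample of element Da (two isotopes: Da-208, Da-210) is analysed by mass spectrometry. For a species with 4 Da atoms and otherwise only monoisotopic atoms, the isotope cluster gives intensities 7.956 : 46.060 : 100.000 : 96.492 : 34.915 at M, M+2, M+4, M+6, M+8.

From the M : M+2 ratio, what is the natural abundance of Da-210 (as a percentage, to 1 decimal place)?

59.1%

Let p = fractional abundance of Da-208. I(M+2)/I(M) = [C(4,1)·p^3·(1−p)] / p^4 = 4·(1−p)/p = 46.060/7.956 = 5.7893
(1−p)/p = 5.7893/4 = 1.4473  ⇒  p = 1/(1 + 1.4473) = 0.4086
Da-208: 40.9%, Da-210: 59.1%.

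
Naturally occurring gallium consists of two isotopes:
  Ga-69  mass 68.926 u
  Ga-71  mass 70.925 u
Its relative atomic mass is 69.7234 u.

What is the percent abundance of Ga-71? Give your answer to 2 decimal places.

39.89%

Writing the weighted mean with unknown fraction x of Ga-69:
68.926·x + 70.925·(1 − x) = 69.7234
(68.926 − 70.925)·x = 69.7234 − 70.925
x = -1.2016 / -1.999 = 0.60110 → 60.11% Ga-69, 39.89% Ga-71.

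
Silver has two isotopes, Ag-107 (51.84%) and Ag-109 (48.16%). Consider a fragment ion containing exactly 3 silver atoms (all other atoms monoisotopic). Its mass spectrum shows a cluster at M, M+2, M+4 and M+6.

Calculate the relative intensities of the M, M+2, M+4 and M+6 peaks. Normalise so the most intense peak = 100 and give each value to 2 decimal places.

The 3 Ag atoms are independent, so intensities follow the terms of (0.5184 + 0.4816)^3.
P(M) = 0.5184^3 = 0.139314
P(M+2) = 3 × 0.5184^2 × 0.4816^1 = 0.388273
P(M+4) = 3 × 0.5184^1 × 0.4816^2 = 0.360711
P(M+6) = 0.4816^3 = 0.111702
The M+2 peak is largest (0.388273); scaling to 100 gives 35.88 : 100.00 : 92.90 : 28.77.

35.88 : 100.00 : 92.90 : 28.77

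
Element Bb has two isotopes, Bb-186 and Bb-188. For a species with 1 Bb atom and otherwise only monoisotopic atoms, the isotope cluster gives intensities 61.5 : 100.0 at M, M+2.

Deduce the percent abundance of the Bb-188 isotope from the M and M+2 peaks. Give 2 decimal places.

Let p = fractional abundance of Bb-186. I(M+2)/I(M) = [C(1,1)·p^0·(1−p)] / p^1 = 1·(1−p)/p = 100.0/61.5 = 1.6260
(1−p)/p = 1.6260/1 = 1.6260  ⇒  p = 1/(1 + 1.6260) = 0.3808
Bb-186: 38.08%, Bb-188: 61.92%.

61.92%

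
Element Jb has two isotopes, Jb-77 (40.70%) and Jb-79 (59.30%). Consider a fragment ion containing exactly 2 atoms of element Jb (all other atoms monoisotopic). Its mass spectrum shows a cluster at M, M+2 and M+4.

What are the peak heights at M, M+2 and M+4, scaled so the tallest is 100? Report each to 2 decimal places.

Expanding (0.4070 + 0.5930)^2:
P(M) = 0.4070^2 = 0.165649
P(M+2) = 2 × 0.4070^1 × 0.5930^1 = 0.482702
P(M+4) = 0.5930^2 = 0.351649
The M+2 peak is largest (0.482702); scaling to 100 gives 34.32 : 100.00 : 72.85.

34.32 : 100.00 : 72.85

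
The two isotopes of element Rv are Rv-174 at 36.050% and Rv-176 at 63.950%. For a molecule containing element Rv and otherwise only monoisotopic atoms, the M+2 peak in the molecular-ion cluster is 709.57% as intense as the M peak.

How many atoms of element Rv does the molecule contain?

For n independent Rv atoms, I(M+2)/I(M) = n · (abundance Rv-176) / (abundance Rv-174) = n · 0.63950/0.36050.
n = 7.0957 × 0.36050/0.63950 = 4.00 ≈ 4

4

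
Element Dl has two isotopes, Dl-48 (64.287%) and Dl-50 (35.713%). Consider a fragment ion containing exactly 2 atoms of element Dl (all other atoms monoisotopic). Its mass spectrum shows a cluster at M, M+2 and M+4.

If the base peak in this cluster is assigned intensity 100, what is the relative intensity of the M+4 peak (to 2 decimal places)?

27.78

(0.64287 + 0.35713)^2 gives M 0.4133, M+2 0.4592, M+4 0.1275; the largest is M+2.
P(M+2) = C(2,1) × 0.64287^1 × 0.35713^1 = 2 × 0.64287 × 0.35713 = 0.459176 (base)
P(M+4) = C(2,2) × 0.64287^0 × 0.35713^2 = 1 × 1.0000 × 0.12754184 = 0.127542
Relative intensity = 0.127542 / 0.459176 × 100 = 27.78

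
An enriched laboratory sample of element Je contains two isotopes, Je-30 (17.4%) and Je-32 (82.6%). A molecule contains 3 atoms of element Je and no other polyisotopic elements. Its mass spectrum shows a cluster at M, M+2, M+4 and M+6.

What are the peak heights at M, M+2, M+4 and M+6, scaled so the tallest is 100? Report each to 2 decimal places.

Each Je atom is independently Je-30 (p = 0.174) or Je-32 (q = 0.826); the cluster is the binomial expansion (p + q)^3.
P(M) = 0.174^3 = 0.005268
P(M+2) = 3 × 0.174^2 × 0.826^1 = 0.075024
P(M+4) = 3 × 0.174^1 × 0.826^2 = 0.356148
P(M+6) = 0.826^3 = 0.563560
The M+6 peak is largest (0.563560); scaling to 100 gives 0.93 : 13.31 : 63.20 : 100.00.

0.93 : 13.31 : 63.20 : 100.00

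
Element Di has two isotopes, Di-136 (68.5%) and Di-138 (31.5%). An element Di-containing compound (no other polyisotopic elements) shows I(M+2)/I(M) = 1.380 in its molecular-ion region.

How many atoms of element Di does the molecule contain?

3

For n independent Di atoms, I(M+2)/I(M) = n · (abundance Di-138) / (abundance Di-136) = n · 0.315/0.685.
n = 1.380 × 0.685/0.315 = 3.00 ≈ 3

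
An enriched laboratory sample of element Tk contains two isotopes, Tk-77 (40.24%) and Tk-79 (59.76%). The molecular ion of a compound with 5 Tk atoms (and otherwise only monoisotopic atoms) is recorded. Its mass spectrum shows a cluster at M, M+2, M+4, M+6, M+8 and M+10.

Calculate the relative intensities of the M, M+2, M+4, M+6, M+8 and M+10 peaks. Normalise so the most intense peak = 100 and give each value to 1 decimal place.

3.1 : 22.7 : 67.3 : 100.0 : 74.3 : 22.1

Each Tk atom is independently Tk-77 (p = 0.4024) or Tk-79 (q = 0.5976); the cluster is the binomial expansion (p + q)^5.
P(M) = 0.4024^5 = 0.010551
P(M+2) = 5 × 0.4024^4 × 0.5976^1 = 0.078345
P(M+4) = 10 × 0.4024^3 × 0.5976^2 = 0.232699
P(M+6) = 10 × 0.4024^2 × 0.5976^3 = 0.345579
P(M+8) = 5 × 0.4024^1 × 0.5976^4 = 0.256608
P(M+10) = 0.5976^5 = 0.076217
The M+6 peak is largest (0.345579); scaling to 100 gives 3.1 : 22.7 : 67.3 : 100.0 : 74.3 : 22.1.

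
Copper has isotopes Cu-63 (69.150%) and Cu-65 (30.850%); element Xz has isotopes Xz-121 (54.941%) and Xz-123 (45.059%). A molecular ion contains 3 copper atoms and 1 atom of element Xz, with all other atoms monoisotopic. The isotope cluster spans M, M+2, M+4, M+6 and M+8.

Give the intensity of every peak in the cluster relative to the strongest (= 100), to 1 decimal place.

Copper pattern (n=3): 0.33065611 : 0.44254842 : 0.19743483 : 0.02936064
Element Xz pattern (n=1): 0.54941 : 0.45059
Convolve the two distributions (both contribute in 2-u steps):
  M: 0.33065611×0.54941 = 0.181666
  M+2: 0.33065611×0.45059 + 0.44254842×0.54941 = 0.392131
  M+4: 0.44254842×0.45059 + 0.19743483×0.54941 = 0.307881
  M+6: 0.19743483×0.45059 + 0.02936064×0.54941 = 0.105093
  M+8: 0.02936064×0.45059 = 0.013230
Scale to base peak (0.392131) = 100: 46.3 : 100.0 : 78.5 : 26.8 : 3.4

46.3 : 100.0 : 78.5 : 26.8 : 3.4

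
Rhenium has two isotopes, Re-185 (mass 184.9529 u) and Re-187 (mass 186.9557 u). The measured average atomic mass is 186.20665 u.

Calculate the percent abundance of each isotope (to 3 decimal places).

With x = fraction of Re-185 (so Re-187 is 1 − x):
184.9529·x + 186.9557·(1 − x) = 186.20665
(184.9529 − 186.9557)·x = 186.20665 − 186.9557
x = -0.74905 / -2.0028 = 0.37400 → 37.400% Re-185, 62.600% Re-187.

Re-185: 37.400%, Re-187: 62.600%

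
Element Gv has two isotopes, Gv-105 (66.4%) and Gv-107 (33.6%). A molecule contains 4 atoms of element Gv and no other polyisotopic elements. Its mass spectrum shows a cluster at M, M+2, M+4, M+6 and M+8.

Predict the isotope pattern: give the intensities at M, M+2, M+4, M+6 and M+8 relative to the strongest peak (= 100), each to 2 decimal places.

49.40 : 100.00 : 75.90 : 25.61 : 3.24

Expanding (0.664 + 0.336)^4:
P(M) = 0.664^4 = 0.194389
P(M+2) = 4 × 0.664^3 × 0.336^1 = 0.393463
P(M+4) = 6 × 0.664^2 × 0.336^2 = 0.298652
P(M+6) = 4 × 0.664^1 × 0.336^3 = 0.100750
P(M+8) = 0.336^4 = 0.012746
The M+2 peak is largest (0.393463); scaling to 100 gives 49.40 : 100.00 : 75.90 : 25.61 : 3.24.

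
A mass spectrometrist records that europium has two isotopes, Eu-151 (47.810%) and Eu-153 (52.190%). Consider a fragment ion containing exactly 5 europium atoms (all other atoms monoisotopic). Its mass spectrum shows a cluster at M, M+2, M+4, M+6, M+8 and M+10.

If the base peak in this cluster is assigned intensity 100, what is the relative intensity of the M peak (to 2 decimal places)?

Term probabilities: M 0.0250, M+2 0.1363, M+4 0.2977, M+6 0.3249, M+8 0.1774, M+10 0.0387. Base peak = M+6.
P(M+6) = C(5,3) × 0.47810^2 × 0.52190^3 = 10 × 0.22857961 × 0.14215492 = 0.324937 (base)
P(M) = C(5,0) × 0.47810^5 × 0.52190^0 = 1 × 0.02498007 × 1.0000 = 0.024980
Relative intensity = 0.024980 / 0.324937 × 100 = 7.69

7.69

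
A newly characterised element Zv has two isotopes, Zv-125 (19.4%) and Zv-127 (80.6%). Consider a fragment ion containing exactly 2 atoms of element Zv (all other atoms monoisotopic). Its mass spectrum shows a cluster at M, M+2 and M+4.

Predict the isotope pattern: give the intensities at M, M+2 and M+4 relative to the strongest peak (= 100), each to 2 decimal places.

5.79 : 48.14 : 100.00

Each Zv atom is independently Zv-125 (p = 0.194) or Zv-127 (q = 0.806); the cluster is the binomial expansion (p + q)^2.
P(M) = 0.194^2 = 0.037636
P(M+2) = 2 × 0.194^1 × 0.806^1 = 0.312728
P(M+4) = 0.806^2 = 0.649636
The M+4 peak is largest (0.649636); scaling to 100 gives 5.79 : 48.14 : 100.00.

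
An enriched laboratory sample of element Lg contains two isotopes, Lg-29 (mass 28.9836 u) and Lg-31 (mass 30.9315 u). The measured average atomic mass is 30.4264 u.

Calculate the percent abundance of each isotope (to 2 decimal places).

Lg-29: 25.93%, Lg-31: 74.07%

Writing the weighted mean with unknown fraction x of Lg-29:
28.9836·x + 30.9315·(1 − x) = 30.4264
(28.9836 − 30.9315)·x = 30.4264 − 30.9315
x = -0.5051 / -1.9479 = 0.25930 → 25.93% Lg-29, 74.07% Lg-31.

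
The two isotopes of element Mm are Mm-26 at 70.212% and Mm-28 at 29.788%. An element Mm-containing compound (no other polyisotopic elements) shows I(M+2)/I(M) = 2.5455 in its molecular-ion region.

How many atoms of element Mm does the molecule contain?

With n Mm atoms, P(M+2)/P(M) = C(n,1)·p^(n−1)q / p^n = n·q/p = n · 0.29788/0.70212.
n = 2.5455 × 0.70212/0.29788 = 6.00 ≈ 6

6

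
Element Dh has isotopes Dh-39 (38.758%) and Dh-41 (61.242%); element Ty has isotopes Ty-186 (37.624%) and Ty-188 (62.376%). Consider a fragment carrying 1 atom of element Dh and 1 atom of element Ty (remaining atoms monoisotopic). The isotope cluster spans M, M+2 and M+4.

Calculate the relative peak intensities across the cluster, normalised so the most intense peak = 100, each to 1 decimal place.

30.9 : 100.0 : 80.9

Element Dh pattern (n=1): 0.38758 : 0.61242
Element Ty pattern (n=1): 0.37624 : 0.62376
Convolve the two distributions (both contribute in 2-u steps):
  M: 0.38758×0.37624 = 0.145823
  M+2: 0.38758×0.62376 + 0.61242×0.37624 = 0.472174
  M+4: 0.61242×0.62376 = 0.382003
Scale to base peak (0.472174) = 100: 30.9 : 100.0 : 80.9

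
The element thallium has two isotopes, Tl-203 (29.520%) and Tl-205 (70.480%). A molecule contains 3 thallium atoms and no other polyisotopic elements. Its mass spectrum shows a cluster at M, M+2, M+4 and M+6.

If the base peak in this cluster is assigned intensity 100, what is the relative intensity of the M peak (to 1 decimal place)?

5.8

Term probabilities: M 0.0257, M+2 0.1843, M+4 0.4399, M+6 0.3501. Base peak = M+4.
P(M+4) = C(3,2) × 0.29520^1 × 0.70480^2 = 3 × 0.2952 × 0.49674304 = 0.439916 (base)
P(M) = C(3,0) × 0.29520^3 × 0.70480^0 = 1 × 0.02572463 × 1.0000 = 0.025725
Relative intensity = 0.025725 / 0.439916 × 100 = 5.8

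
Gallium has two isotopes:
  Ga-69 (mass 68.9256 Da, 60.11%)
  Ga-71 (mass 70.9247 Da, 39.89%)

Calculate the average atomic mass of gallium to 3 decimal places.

Average mass = Σ (abundance × isotope mass) = 0.6011 × 68.9256 + 0.3989 × 70.9247
= 41.43118 + 28.29186 = 69.72304 Da

69.723 Da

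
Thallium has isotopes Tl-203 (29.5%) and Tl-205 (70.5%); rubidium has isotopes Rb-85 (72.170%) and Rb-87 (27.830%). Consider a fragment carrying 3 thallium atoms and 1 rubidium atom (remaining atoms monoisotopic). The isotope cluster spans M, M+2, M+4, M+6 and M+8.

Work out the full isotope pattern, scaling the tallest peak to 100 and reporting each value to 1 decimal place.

Thallium pattern (n=3): 0.02567237 : 0.18405787 : 0.43986713 : 0.35040263
Rubidium pattern (n=1): 0.7217 : 0.2783
Convolve the two distributions (both contribute in 2-u steps):
  M: 0.02567237×0.7217 = 0.018528
  M+2: 0.02567237×0.2783 + 0.18405787×0.7217 = 0.139979
  M+4: 0.18405787×0.2783 + 0.43986713×0.7217 = 0.368675
  M+6: 0.43986713×0.2783 + 0.35040263×0.7217 = 0.375301
  M+8: 0.35040263×0.2783 = 0.097517
Scale to base peak (0.375301) = 100: 4.9 : 37.3 : 98.2 : 100.0 : 26.0

4.9 : 37.3 : 98.2 : 100.0 : 26.0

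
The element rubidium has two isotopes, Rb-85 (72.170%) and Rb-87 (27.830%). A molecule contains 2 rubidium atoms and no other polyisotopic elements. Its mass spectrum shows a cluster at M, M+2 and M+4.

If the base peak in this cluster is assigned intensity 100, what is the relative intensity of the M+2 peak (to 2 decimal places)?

Binomial terms of (0.72170 + 0.27830)^2: M 0.5209, M+2 0.4017, M+4 0.0775 → M is the base peak.
P(M) = C(2,0) × 0.72170^2 × 0.27830^0 = 1 × 0.52085089 × 1.0000 = 0.520851 (base)
P(M+2) = C(2,1) × 0.72170^1 × 0.27830^1 = 2 × 0.7217 × 0.2783 = 0.401698
Relative intensity = 0.401698 / 0.520851 × 100 = 77.12

77.12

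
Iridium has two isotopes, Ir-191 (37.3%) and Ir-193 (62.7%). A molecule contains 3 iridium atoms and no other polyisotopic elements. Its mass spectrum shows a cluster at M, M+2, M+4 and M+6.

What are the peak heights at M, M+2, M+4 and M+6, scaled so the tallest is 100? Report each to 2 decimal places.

11.80 : 59.49 : 100.00 : 56.03

The 3 Ir atoms are independent, so intensities follow the terms of (0.373 + 0.627)^3.
P(M) = 0.373^3 = 0.051895
P(M+2) = 3 × 0.373^2 × 0.627^1 = 0.261702
P(M+4) = 3 × 0.373^1 × 0.627^2 = 0.439911
P(M+6) = 0.627^3 = 0.246492
The M+4 peak is largest (0.439911); scaling to 100 gives 11.80 : 59.49 : 100.00 : 56.03.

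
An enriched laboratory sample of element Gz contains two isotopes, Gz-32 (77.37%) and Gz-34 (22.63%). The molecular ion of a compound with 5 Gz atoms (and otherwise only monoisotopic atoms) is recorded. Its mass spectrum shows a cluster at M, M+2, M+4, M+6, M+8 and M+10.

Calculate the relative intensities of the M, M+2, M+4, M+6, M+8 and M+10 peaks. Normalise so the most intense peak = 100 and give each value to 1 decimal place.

Each Gz atom is independently Gz-32 (p = 0.7737) or Gz-34 (q = 0.2263); the cluster is the binomial expansion (p + q)^5.
P(M) = 0.7737^5 = 0.277245
P(M+2) = 5 × 0.7737^4 × 0.2263^1 = 0.405457
P(M+4) = 10 × 0.7737^3 × 0.2263^2 = 0.237185
P(M+6) = 10 × 0.7737^2 × 0.2263^3 = 0.069374
P(M+8) = 5 × 0.7737^1 × 0.2263^4 = 0.010146
P(M+10) = 0.2263^5 = 0.000594
The M+2 peak is largest (0.405457); scaling to 100 gives 68.4 : 100.0 : 58.5 : 17.1 : 2.5 : 0.1.

68.4 : 100.0 : 58.5 : 17.1 : 2.5 : 0.1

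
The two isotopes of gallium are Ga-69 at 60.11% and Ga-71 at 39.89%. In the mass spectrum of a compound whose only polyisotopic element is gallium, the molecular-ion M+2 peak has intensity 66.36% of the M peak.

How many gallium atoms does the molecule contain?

1

The M+2/M ratio from n Ga atoms is n · q/p = n · 0.3989/0.6011.
n = 0.6636 × 0.6011/0.3989 = 1.00 ≈ 1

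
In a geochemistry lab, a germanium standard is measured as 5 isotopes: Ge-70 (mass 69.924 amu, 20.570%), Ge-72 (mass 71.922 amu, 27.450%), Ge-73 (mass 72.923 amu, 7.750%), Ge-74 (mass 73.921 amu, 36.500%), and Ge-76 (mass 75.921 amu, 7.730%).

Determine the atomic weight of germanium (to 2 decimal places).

72.63 amu

Weight each isotope mass by its fractional abundance: 0.20570 × 69.924 + 0.27450 × 71.922 + 0.07750 × 72.923 + 0.36500 × 73.921 + 0.07730 × 75.921
= 14.3834 + 19.7426 + 5.6515 + 26.9812 + 5.8687 = 72.6274 amu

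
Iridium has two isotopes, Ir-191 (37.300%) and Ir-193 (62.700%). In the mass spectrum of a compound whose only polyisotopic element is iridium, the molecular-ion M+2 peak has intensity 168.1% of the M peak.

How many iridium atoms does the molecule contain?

1

With n Ir atoms, P(M+2)/P(M) = C(n,1)·p^(n−1)q / p^n = n·q/p = n · 0.62700/0.37300.
n = 1.681 × 0.37300/0.62700 = 1.00 ≈ 1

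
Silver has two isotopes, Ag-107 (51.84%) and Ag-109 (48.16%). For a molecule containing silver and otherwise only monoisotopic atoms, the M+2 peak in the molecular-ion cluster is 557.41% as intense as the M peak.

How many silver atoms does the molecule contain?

6

With n Ag atoms, P(M+2)/P(M) = C(n,1)·p^(n−1)q / p^n = n·q/p = n · 0.4816/0.5184.
n = 5.5741 × 0.5184/0.4816 = 6.00 ≈ 6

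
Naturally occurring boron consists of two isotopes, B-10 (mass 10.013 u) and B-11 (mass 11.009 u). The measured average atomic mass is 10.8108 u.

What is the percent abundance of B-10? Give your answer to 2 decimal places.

19.90%

Writing the weighted mean with unknown fraction x of B-10:
10.013·x + 11.009·(1 − x) = 10.8108
(10.013 − 11.009)·x = 10.8108 − 11.009
x = -0.1982 / -0.996 = 0.19900 → 19.90% B-10, 80.10% B-11.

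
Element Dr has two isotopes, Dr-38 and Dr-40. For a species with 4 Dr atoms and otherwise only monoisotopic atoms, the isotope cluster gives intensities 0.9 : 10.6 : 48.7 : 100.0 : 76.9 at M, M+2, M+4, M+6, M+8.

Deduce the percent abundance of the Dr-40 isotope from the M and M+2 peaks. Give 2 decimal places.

Write p for the Dr-38 fraction. I(M+2)/I(M) = [C(4,1)·p^3·(1−p)] / p^4 = 4·(1−p)/p = 10.6/0.9 = 11.7778
(1−p)/p = 11.7778/4 = 2.9444  ⇒  p = 1/(1 + 2.9444) = 0.2535
Dr-38: 25.35%, Dr-40: 74.65%.

74.65%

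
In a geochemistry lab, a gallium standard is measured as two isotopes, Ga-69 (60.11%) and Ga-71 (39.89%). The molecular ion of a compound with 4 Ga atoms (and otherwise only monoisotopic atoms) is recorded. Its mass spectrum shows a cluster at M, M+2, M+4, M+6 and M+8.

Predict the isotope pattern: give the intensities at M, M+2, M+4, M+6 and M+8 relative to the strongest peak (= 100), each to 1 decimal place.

Expanding (0.6011 + 0.3989)^4:
P(M) = 0.6011^4 = 0.130553
P(M+2) = 4 × 0.6011^3 × 0.3989^1 = 0.346549
P(M+4) = 6 × 0.6011^2 × 0.3989^2 = 0.344963
P(M+6) = 4 × 0.6011^1 × 0.3989^3 = 0.152616
P(M+8) = 0.3989^4 = 0.025320
The M+2 peak is largest (0.346549); scaling to 100 gives 37.7 : 100.0 : 99.5 : 44.0 : 7.3.

37.7 : 100.0 : 99.5 : 44.0 : 7.3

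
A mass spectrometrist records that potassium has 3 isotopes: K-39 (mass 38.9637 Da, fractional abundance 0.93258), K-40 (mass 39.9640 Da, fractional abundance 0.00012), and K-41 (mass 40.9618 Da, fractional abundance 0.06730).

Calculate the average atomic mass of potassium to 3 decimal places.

39.098 Da

Average mass = Σ (abundance × isotope mass) = 0.93258 × 38.9637 + 0.00012 × 39.9640 + 0.06730 × 40.9618
= 36.33677 + 0.00480 + 2.75673 = 39.09830 Da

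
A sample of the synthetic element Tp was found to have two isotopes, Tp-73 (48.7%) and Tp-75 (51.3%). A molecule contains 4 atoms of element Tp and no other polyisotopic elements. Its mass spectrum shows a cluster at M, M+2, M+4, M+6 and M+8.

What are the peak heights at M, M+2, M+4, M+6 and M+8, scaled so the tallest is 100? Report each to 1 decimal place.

The 4 Tp atoms are independent, so intensities follow the terms of (0.487 + 0.513)^4.
P(M) = 0.487^4 = 0.056249
P(M+2) = 4 × 0.487^3 × 0.513^1 = 0.237009
P(M+4) = 6 × 0.487^2 × 0.513^2 = 0.374493
P(M+6) = 4 × 0.487^1 × 0.513^3 = 0.262991
P(M+8) = 0.513^4 = 0.069258
The M+4 peak is largest (0.374493); scaling to 100 gives 15.0 : 63.3 : 100.0 : 70.2 : 18.5.

15.0 : 63.3 : 100.0 : 70.2 : 18.5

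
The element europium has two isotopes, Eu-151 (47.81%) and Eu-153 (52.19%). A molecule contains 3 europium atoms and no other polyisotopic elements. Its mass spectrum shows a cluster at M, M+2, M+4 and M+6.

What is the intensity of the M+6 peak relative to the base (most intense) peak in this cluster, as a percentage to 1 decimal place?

36.4%

Term probabilities: M 0.1093, M+2 0.3579, M+4 0.3907, M+6 0.1422. Base peak = M+4.
P(M+4) = C(3,2) × 0.4781^1 × 0.5219^2 = 3 × 0.4781 × 0.27237961 = 0.390674 (base)
P(M+6) = C(3,3) × 0.4781^0 × 0.5219^3 = 1 × 1.0000 × 0.14215492 = 0.142155
Relative intensity = 0.142155 / 0.390674 × 100 = 36.4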